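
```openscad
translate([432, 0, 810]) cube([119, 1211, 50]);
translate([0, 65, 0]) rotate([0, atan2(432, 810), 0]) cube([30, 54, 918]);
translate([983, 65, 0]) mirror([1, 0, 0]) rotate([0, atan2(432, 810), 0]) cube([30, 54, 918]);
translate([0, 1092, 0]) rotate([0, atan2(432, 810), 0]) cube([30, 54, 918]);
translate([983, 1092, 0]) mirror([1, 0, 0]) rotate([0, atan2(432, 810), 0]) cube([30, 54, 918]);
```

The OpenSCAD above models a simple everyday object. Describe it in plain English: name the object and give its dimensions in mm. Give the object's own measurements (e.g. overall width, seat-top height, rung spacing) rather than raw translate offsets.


A sawhorse. A 119×1211×50 mm beam (x, y, z) sits on two A-frame leg pairs. Each pair is two raked legs of 30×54 mm section (54 mm along y) splaying symmetrically in x. Each leg rises 810 mm vertically over 432 mm of horizontal reach and is 918 mm long along its own axis. Every leg's outer bottom edge rests on the floor and its outer top edge meets a bottom edge of the beam — the left legs (tilting toward +x) meet the beam's −x bottom edge, the right legs (their mirror images, tilting toward −x) meet its +x bottom edge — so the leg tops tuck under the beam, the beam's underside is 810 mm above the floor, and the feet are 983 mm apart outside-to-outside with the beam centred between them. The two leg pairs are set in 65 mm from either end of the beam.


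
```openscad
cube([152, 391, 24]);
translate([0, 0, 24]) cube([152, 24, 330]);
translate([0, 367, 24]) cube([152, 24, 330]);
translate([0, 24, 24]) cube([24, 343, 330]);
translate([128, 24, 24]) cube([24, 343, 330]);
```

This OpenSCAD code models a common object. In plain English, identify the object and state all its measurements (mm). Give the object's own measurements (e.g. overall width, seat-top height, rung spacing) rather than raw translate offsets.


An open-topped rectangular box: outside dimensions 152×391×354 mm, with a uniform wall and base thickness of 24 mm. The base is a full 152×391 slab on the floor; four walls sit on top of the base. The front and back walls (the −y and +y sides) span the full width; the two side walls fit between them.


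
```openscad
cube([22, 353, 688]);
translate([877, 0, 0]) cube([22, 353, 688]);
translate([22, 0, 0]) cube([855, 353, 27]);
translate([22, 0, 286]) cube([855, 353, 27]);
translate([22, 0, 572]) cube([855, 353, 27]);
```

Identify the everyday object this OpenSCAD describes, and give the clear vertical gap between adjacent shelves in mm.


A bookshelf. The clear shelf gap is 259 mm.

Two tall side panels with 3 horizontal boards between them — a bookshelf. The first two shelf undersides are at z = 0 and z = 286; with shelf thickness 27, the clear gap is 286 − 0 − 27 = 259 mm.


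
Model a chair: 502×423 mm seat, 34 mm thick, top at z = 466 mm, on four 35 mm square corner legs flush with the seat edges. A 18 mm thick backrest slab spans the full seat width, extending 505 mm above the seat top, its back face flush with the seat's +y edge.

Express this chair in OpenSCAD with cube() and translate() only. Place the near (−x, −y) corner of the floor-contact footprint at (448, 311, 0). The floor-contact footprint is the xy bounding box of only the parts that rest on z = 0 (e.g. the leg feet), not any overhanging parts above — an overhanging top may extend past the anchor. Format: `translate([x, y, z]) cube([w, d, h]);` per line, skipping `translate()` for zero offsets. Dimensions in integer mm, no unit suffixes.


// leg_h = 466 - 34 = 432
translate([448, 311, 432]) cube([502, 423, 34]);
translate([448, 311, 0]) cube([35, 35, 432]);
translate([915, 311, 0]) cube([35, 35, 432]);
translate([448, 699, 0]) cube([35, 35, 432]);
translate([915, 699, 0]) cube([35, 35, 432]);
translate([448, 716, 466]) cube([502, 18, 505]);


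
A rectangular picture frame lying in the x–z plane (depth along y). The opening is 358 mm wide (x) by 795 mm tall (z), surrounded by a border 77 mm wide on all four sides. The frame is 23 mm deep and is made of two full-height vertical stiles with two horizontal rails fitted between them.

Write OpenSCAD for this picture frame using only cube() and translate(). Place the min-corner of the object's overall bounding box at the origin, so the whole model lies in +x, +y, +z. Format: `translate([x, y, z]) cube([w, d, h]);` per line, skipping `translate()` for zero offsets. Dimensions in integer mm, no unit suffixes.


cube([77, 23, 949]);
translate([435, 0, 0]) cube([77, 23, 949]);
translate([77, 0, 0]) cube([358, 23, 77]);
translate([77, 0, 872]) cube([358, 23, 77]);


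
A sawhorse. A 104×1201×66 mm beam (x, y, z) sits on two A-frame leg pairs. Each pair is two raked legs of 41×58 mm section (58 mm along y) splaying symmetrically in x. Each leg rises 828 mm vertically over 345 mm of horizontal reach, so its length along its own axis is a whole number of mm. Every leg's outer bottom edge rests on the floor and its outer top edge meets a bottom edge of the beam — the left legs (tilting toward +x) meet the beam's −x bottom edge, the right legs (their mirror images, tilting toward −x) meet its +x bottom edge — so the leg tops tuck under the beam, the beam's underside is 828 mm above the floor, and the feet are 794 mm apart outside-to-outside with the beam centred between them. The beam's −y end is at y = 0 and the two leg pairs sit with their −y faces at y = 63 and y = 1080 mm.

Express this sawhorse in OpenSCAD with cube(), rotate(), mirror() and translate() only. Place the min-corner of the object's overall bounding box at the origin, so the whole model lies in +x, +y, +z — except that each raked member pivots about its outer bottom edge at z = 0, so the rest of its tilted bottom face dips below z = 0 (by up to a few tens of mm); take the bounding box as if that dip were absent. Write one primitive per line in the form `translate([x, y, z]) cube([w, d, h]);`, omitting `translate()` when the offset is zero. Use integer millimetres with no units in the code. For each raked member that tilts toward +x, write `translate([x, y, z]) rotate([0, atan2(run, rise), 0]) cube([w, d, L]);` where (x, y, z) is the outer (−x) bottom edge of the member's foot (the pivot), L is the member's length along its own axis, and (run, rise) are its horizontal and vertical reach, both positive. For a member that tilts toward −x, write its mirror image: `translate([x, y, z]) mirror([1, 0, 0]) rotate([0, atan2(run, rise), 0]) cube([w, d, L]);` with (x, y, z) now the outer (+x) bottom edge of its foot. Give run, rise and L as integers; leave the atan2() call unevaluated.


translate([345, 0, 828]) cube([104, 1201, 66]);
translate([0, 63, 0]) rotate([0, atan2(345, 828), 0]) cube([41, 58, 897]);
translate([794, 63, 0]) mirror([1, 0, 0]) rotate([0, atan2(345, 828), 0]) cube([41, 58, 897]);
translate([0, 1080, 0]) rotate([0, atan2(345, 828), 0]) cube([41, 58, 897]);
translate([794, 1080, 0]) mirror([1, 0, 0]) rotate([0, atan2(345, 828), 0]) cube([41, 58, 897]);


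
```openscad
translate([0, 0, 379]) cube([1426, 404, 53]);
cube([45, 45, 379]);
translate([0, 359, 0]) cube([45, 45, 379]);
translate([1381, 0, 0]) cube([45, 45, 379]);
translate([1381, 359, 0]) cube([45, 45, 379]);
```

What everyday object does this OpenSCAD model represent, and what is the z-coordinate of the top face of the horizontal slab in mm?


A bench. The seat-top height is 432 mm.

A long slab on four corner posts — a bench. The slab sits at z = 379 with thickness 53, so the top is 379 + 53 = 432 mm.


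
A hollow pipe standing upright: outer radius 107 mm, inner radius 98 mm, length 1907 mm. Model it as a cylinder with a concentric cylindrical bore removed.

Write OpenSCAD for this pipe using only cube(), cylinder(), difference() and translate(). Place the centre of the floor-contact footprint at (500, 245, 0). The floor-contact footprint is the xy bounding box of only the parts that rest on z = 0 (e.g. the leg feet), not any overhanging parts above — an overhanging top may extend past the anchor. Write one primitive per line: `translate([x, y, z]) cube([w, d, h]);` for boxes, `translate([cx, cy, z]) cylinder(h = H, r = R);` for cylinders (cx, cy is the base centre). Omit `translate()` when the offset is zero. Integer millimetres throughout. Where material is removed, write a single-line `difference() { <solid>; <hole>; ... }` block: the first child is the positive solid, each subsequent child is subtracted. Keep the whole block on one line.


difference() { translate([500, 245, 0]) cylinder(h = 1907, r = 107); translate([500, 245, 0]) cylinder(h = 1907, r = 98); }


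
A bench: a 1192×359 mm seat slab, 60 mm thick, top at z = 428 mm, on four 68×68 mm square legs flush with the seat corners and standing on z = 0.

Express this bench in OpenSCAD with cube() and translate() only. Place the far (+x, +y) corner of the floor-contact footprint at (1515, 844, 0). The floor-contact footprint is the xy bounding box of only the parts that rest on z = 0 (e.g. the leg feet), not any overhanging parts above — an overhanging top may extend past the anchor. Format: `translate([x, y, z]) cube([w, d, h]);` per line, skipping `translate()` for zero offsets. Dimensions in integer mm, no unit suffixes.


translate([323, 485, 368]) cube([1192, 359, 60]);
translate([323, 485, 0]) cube([68, 68, 368]);
translate([323, 776, 0]) cube([68, 68, 368]);
translate([1447, 485, 0]) cube([68, 68, 368]);
translate([1447, 776, 0]) cube([68, 68, 368]);


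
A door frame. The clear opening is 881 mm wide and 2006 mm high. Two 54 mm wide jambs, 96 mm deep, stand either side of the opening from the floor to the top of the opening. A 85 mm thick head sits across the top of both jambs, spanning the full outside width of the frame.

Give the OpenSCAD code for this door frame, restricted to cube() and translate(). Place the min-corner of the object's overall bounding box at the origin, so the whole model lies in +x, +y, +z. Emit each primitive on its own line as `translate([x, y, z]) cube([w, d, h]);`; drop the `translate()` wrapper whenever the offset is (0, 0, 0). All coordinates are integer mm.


cube([54, 96, 2006]);
translate([935, 0, 0]) cube([54, 96, 2006]);
translate([0, 0, 2006]) cube([989, 96, 85]);


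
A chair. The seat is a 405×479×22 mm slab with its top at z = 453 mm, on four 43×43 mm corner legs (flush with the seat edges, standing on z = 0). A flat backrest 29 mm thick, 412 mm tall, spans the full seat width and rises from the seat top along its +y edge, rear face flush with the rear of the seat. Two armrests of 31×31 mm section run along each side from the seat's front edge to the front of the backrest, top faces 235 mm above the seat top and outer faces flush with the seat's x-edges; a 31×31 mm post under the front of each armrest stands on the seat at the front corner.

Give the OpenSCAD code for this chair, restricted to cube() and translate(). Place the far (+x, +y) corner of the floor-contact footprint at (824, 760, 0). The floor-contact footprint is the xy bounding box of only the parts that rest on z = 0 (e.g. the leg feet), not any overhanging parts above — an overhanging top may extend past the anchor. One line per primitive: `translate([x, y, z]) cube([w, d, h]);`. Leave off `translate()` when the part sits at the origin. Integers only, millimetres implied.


translate([419, 281, 431]) cube([405, 479, 22]);
translate([419, 281, 0]) cube([43, 43, 431]);
translate([781, 281, 0]) cube([43, 43, 431]);
translate([419, 717, 0]) cube([43, 43, 431]);
translate([781, 717, 0]) cube([43, 43, 431]);
translate([419, 731, 453]) cube([405, 29, 412]);
translate([419, 281, 657]) cube([31, 450, 31]);
translate([793, 281, 657]) cube([31, 450, 31]);
translate([419, 281, 453]) cube([31, 31, 204]);
translate([793, 281, 453]) cube([31, 31, 204]);


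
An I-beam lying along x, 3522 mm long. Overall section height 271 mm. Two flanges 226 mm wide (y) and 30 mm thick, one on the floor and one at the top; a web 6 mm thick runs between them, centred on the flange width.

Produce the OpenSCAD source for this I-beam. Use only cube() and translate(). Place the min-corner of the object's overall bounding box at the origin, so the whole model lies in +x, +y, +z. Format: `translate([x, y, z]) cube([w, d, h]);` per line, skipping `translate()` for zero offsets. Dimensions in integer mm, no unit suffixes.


cube([3522, 226, 30]);
translate([0, 110, 30]) cube([3522, 6, 211]);
translate([0, 0, 241]) cube([3522, 226, 30]);


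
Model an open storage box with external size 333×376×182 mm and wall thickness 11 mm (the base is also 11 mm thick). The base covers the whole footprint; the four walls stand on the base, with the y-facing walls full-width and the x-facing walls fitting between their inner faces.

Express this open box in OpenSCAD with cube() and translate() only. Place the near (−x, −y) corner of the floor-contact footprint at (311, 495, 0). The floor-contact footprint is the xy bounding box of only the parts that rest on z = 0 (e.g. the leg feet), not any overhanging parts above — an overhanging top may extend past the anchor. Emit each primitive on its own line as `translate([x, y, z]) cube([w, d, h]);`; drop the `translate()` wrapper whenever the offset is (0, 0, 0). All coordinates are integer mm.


translate([311, 495, 0]) cube([333, 376, 11]);
translate([311, 495, 11]) cube([333, 11, 171]);
translate([311, 860, 11]) cube([333, 11, 171]);
translate([311, 506, 11]) cube([11, 354, 171]);
translate([633, 506, 11]) cube([11, 354, 171]);


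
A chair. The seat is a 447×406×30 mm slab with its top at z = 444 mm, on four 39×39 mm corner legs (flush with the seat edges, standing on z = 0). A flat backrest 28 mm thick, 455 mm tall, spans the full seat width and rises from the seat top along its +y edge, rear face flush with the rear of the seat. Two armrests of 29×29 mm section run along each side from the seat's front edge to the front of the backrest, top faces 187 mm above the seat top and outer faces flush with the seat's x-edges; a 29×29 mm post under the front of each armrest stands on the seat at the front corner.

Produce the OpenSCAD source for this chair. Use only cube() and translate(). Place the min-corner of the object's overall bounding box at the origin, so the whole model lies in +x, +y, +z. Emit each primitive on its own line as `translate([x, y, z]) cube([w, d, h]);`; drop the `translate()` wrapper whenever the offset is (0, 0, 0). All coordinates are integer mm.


translate([0, 0, 414]) cube([447, 406, 30]);
cube([39, 39, 414]);
translate([408, 0, 0]) cube([39, 39, 414]);
translate([0, 367, 0]) cube([39, 39, 414]);
translate([408, 367, 0]) cube([39, 39, 414]);
translate([0, 378, 444]) cube([447, 28, 455]);
translate([0, 0, 602]) cube([29, 378, 29]);
translate([418, 0, 602]) cube([29, 378, 29]);
translate([0, 0, 444]) cube([29, 29, 158]);
translate([418, 0, 444]) cube([29, 29, 158]);


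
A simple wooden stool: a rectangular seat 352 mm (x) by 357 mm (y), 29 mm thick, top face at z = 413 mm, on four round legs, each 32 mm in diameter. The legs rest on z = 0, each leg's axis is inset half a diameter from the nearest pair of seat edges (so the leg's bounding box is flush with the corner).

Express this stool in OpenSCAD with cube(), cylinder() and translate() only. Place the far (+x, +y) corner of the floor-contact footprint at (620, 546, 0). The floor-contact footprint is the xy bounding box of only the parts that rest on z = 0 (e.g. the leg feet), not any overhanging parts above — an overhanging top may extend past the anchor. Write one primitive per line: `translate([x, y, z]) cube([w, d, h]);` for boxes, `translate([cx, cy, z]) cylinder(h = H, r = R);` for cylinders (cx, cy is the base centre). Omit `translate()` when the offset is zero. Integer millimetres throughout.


translate([268, 189, 384]) cube([352, 357, 29]);
translate([284, 205, 0]) cylinder(h = 384, r = 16);
translate([604, 205, 0]) cylinder(h = 384, r = 16);
translate([284, 530, 0]) cylinder(h = 384, r = 16);
translate([604, 530, 0]) cylinder(h = 384, r = 16);


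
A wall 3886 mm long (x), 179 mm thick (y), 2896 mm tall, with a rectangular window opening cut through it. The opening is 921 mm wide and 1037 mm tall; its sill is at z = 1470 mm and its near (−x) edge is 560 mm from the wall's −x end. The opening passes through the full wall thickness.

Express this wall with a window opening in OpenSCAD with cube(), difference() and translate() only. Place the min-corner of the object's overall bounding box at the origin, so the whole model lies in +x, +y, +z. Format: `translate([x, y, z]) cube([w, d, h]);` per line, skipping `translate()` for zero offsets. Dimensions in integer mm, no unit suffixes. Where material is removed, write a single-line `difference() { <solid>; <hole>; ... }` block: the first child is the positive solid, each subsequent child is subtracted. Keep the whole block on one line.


difference() { cube([3886, 179, 2896]); translate([560, 0, 1470]) cube([921, 179, 1037]); }


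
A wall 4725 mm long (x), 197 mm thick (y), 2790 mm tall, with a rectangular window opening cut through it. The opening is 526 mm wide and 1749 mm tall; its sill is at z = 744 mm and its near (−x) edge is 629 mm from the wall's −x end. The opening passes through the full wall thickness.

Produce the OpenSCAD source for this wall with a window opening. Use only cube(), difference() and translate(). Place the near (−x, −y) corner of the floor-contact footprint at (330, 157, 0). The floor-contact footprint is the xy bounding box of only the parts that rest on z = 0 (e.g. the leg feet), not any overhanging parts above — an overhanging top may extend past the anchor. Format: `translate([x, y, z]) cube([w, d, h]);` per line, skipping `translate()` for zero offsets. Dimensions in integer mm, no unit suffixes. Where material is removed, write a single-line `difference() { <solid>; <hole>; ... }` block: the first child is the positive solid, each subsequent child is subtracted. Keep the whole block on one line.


difference() { translate([330, 157, 0]) cube([4725, 197, 2790]); translate([959, 157, 744]) cube([526, 197, 1749]); }


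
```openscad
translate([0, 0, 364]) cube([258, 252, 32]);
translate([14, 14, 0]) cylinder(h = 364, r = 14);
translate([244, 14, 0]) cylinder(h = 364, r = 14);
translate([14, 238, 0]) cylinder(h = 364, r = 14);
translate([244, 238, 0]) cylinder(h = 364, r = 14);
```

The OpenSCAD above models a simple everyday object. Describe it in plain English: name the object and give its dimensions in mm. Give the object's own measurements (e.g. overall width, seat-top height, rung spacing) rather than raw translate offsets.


A four-legged stool. The seat is a 258×252×32 mm slab whose top surface is at z = 396 mm; four round legs, each 28 mm in diameter, run from the floor (z = 0) to the underside of the seat, each leg's axis is inset half a diameter from the nearest pair of seat edges (so the leg's bounding box is flush with the corner).


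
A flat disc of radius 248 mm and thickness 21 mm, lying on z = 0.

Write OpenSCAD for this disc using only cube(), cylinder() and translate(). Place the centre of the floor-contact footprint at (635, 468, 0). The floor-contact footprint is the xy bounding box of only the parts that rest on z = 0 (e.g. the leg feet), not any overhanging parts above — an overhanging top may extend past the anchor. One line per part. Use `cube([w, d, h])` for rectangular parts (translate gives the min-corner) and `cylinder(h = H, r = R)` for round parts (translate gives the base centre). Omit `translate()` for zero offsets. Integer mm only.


translate([635, 468, 0]) cylinder(h = 21, r = 248);


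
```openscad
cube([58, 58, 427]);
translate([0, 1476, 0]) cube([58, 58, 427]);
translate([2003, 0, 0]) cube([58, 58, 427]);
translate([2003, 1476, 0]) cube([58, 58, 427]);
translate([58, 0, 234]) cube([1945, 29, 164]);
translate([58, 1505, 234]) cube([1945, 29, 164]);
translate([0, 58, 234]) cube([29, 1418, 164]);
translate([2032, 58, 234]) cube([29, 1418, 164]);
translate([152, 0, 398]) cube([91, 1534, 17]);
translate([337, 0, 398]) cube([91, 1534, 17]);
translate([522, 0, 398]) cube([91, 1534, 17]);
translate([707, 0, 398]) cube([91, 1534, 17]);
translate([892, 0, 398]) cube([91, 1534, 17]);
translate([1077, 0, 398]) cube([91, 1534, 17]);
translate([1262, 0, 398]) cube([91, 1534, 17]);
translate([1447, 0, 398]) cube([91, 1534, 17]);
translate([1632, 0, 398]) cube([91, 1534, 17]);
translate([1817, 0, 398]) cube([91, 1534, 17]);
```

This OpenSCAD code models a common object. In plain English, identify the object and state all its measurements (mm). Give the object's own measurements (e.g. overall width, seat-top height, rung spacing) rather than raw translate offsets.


A bed frame 2061 mm long (x) by 1534 mm wide (y). Four 58×58 mm corner posts, 427 mm tall, at the corners of the footprint. Four rails of 29 mm thickness and 164 mm height run between adjacent posts with their undersides at z = 234 mm, their outer faces flush with the outside of the frame (the two x-running rails run between the posts' inner faces; the two y-running rails run between the posts' inner faces). 10 slats, each 91 mm wide (x) and 17 mm thick, lie across the top of the two x-running rails, running the full 1534 mm width of the frame in y; along x they sit between the end posts with a 94 mm gap after the −x posts and between neighbouring slats, leaving 95 mm before the +x posts.


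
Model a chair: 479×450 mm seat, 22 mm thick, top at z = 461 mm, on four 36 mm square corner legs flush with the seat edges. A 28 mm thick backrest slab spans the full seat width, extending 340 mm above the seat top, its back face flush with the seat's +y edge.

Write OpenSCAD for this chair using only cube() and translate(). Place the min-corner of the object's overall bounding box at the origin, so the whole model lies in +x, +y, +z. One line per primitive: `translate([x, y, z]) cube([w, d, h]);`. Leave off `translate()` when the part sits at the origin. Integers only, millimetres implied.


translate([0, 0, 439]) cube([479, 450, 22]);
cube([36, 36, 439]);
translate([443, 0, 0]) cube([36, 36, 439]);
translate([0, 414, 0]) cube([36, 36, 439]);
translate([443, 414, 0]) cube([36, 36, 439]);
translate([0, 422, 461]) cube([479, 28, 340]);


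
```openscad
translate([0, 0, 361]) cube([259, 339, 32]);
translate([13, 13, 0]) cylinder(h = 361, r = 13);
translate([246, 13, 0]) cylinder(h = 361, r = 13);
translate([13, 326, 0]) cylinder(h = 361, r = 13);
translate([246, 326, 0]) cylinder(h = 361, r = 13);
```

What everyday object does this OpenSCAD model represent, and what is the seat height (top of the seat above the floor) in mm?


A stool. The seat height is 393 mm.

A 259×339×32 slab at z = 361 on four corner cylinders — a stool. The seat top is 361 + 32 = 393 mm.


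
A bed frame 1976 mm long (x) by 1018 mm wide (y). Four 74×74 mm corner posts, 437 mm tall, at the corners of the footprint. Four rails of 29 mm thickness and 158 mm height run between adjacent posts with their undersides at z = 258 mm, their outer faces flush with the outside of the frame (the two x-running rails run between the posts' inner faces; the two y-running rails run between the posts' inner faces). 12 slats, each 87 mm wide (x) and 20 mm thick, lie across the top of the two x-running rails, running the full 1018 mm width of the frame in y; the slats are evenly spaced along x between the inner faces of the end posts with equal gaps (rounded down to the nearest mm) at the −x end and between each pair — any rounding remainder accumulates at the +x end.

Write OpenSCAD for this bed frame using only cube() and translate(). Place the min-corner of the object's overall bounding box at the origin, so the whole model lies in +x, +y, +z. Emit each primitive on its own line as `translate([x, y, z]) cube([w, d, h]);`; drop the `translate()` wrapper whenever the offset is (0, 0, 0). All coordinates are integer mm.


cube([74, 74, 437]);
translate([0, 944, 0]) cube([74, 74, 437]);
translate([1902, 0, 0]) cube([74, 74, 437]);
translate([1902, 944, 0]) cube([74, 74, 437]);
translate([74, 0, 258]) cube([1828, 29, 158]);
translate([74, 989, 258]) cube([1828, 29, 158]);
translate([0, 74, 258]) cube([29, 870, 158]);
translate([1947, 74, 258]) cube([29, 870, 158]);
translate([134, 0, 416]) cube([87, 1018, 20]);
translate([281, 0, 416]) cube([87, 1018, 20]);
translate([428, 0, 416]) cube([87, 1018, 20]);
translate([575, 0, 416]) cube([87, 1018, 20]);
translate([722, 0, 416]) cube([87, 1018, 20]);
translate([869, 0, 416]) cube([87, 1018, 20]);
translate([1016, 0, 416]) cube([87, 1018, 20]);
translate([1163, 0, 416]) cube([87, 1018, 20]);
translate([1310, 0, 416]) cube([87, 1018, 20]);
translate([1457, 0, 416]) cube([87, 1018, 20]);
translate([1604, 0, 416]) cube([87, 1018, 20]);
translate([1751, 0, 416]) cube([87, 1018, 20]);


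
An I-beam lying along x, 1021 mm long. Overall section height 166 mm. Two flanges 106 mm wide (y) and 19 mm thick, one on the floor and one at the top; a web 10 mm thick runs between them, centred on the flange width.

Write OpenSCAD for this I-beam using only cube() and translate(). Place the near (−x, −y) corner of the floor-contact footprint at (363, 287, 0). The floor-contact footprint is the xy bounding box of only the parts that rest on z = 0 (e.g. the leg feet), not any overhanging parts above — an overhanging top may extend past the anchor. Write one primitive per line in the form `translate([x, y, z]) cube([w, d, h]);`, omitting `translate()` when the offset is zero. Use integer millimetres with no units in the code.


translate([363, 287, 0]) cube([1021, 106, 19]);
translate([363, 335, 19]) cube([1021, 10, 128]);
translate([363, 287, 147]) cube([1021, 106, 19]);


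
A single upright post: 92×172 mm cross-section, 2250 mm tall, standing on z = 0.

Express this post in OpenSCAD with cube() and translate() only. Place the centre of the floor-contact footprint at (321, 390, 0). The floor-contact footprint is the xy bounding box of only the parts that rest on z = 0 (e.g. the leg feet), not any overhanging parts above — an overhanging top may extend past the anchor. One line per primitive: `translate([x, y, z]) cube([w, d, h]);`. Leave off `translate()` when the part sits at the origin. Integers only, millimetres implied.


translate([275, 304, 0]) cube([92, 172, 2250]);


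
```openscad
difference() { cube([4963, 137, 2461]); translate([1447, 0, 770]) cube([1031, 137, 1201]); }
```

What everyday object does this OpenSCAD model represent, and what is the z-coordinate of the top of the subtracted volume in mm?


A wall with a window opening. The window head height is 1971 mm.

A wall with a rectangular opening subtracted — a window. Sill at z = 770, opening 1201 mm tall, so the head is at 770 + 1201 = 1971 mm.


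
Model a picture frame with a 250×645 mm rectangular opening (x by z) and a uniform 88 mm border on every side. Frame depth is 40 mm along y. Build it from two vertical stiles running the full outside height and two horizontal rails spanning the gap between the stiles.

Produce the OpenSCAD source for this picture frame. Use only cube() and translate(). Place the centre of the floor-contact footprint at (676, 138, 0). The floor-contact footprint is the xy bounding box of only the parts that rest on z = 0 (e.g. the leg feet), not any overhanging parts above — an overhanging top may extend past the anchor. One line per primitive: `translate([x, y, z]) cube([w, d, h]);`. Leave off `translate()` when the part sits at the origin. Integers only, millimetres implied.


translate([463, 118, 0]) cube([88, 40, 821]);
translate([801, 118, 0]) cube([88, 40, 821]);
translate([551, 118, 0]) cube([250, 40, 88]);
translate([551, 118, 733]) cube([250, 40, 88]);


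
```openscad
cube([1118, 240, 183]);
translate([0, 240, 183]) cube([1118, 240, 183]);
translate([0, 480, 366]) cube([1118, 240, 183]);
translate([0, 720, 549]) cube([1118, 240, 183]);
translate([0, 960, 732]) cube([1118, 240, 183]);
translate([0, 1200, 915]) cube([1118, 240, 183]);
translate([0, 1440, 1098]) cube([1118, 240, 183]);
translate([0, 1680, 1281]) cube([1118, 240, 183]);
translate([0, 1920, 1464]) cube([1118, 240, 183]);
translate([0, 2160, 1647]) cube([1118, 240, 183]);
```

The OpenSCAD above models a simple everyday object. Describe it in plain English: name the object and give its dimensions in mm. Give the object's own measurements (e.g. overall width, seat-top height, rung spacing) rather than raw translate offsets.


A straight staircase of 10 solid steps. Each step is 1118 mm wide (x), 240 mm deep (y, the going) and 183 mm tall (the rise). The first step rests on the floor; each subsequent step sits one going further in +y and one rise higher in +z, directly behind and above the previous step with no overlap.


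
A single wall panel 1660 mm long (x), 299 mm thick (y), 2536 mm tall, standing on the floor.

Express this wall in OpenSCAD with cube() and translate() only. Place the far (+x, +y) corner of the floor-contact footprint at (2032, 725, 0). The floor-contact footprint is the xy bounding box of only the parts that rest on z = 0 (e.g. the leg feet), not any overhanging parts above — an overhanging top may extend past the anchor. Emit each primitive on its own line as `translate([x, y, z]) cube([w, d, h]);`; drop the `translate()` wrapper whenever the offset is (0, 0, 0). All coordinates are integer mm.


translate([372, 426, 0]) cube([1660, 299, 2536]);


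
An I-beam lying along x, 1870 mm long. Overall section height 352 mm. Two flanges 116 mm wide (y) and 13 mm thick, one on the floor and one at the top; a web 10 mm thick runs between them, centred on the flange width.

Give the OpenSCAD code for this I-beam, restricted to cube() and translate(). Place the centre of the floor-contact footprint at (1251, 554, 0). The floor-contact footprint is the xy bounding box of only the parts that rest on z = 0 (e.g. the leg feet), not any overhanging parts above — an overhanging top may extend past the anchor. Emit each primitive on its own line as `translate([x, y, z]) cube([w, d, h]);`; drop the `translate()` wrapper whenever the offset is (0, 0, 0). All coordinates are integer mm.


translate([316, 496, 0]) cube([1870, 116, 13]);
translate([316, 549, 13]) cube([1870, 10, 326]);
translate([316, 496, 339]) cube([1870, 116, 13]);


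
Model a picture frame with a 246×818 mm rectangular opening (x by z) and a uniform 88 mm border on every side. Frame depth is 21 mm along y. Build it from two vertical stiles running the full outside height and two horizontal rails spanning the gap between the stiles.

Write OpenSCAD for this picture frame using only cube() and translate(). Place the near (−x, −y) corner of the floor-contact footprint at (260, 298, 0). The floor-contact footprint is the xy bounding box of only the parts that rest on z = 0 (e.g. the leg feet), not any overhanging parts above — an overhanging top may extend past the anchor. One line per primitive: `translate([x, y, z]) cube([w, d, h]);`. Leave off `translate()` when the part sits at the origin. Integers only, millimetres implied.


translate([260, 298, 0]) cube([88, 21, 994]);
translate([594, 298, 0]) cube([88, 21, 994]);
translate([348, 298, 0]) cube([246, 21, 88]);
translate([348, 298, 906]) cube([246, 21, 88]);


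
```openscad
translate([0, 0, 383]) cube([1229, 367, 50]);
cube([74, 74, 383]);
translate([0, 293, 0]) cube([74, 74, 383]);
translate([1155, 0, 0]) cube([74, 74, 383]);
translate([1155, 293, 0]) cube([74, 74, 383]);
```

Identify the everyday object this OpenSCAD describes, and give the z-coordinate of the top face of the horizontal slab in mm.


A bench. The seat-top height is 433 mm.

A long slab on four corner posts — a bench. The slab sits at z = 383 with thickness 50, so the top is 383 + 50 = 433 mm.


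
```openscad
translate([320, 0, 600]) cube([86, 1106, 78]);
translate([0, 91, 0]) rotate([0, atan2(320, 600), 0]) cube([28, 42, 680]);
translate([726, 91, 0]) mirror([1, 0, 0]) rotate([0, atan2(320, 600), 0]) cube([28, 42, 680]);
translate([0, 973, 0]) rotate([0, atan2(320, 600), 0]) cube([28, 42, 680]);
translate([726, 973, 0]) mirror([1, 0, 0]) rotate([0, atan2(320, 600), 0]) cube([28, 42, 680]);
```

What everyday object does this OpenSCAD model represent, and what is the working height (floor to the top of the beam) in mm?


A sawhorse. The overall height is 678 mm.

A beam across two mirrored pairs of raked legs — a sawhorse. The beam's underside is at z = 600 (matching the legs' vertical rise in atan2(320, 600)) and the beam is 78 mm tall, so its top is at 600 + 78 = 678 mm. The raked legs top out at the beam's underside, so that is the highest point.


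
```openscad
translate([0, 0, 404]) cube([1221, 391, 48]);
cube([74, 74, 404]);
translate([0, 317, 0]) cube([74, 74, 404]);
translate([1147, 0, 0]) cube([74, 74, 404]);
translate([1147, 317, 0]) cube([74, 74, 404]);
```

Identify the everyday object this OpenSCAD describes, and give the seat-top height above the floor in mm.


A bench. The seat-top height is 452 mm.

A long slab on four corner posts — a bench. The slab sits at z = 404 with thickness 48, so the top is 404 + 48 = 452 mm.


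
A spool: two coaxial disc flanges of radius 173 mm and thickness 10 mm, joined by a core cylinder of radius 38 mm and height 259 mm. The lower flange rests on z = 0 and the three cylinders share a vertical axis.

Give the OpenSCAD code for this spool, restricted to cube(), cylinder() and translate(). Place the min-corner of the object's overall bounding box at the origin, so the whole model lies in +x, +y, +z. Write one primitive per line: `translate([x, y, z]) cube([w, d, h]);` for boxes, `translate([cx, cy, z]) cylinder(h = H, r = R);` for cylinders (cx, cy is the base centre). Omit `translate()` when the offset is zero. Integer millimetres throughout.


translate([173, 173, 0]) cylinder(h = 10, r = 173);
translate([173, 173, 10]) cylinder(h = 259, r = 38);
translate([173, 173, 269]) cylinder(h = 10, r = 173);


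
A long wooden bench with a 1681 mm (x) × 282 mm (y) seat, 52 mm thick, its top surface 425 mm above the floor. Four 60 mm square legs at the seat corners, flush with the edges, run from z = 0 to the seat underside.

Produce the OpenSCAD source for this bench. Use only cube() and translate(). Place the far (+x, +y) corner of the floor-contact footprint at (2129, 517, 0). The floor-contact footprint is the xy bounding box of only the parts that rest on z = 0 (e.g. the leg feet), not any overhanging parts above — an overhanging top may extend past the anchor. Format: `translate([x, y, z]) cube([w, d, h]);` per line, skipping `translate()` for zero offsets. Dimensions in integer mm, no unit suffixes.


translate([448, 235, 373]) cube([1681, 282, 52]);
translate([448, 235, 0]) cube([60, 60, 373]);
translate([448, 457, 0]) cube([60, 60, 373]);
translate([2069, 235, 0]) cube([60, 60, 373]);
translate([2069, 457, 0]) cube([60, 60, 373]);


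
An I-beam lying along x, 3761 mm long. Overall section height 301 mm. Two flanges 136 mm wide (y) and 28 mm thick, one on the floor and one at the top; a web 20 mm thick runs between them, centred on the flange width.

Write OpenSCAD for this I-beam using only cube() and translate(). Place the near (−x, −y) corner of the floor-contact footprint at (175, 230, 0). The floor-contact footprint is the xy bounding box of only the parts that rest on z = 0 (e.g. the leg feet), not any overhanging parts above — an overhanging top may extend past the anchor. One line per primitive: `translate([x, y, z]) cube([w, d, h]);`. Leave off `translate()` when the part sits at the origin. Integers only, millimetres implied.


translate([175, 230, 0]) cube([3761, 136, 28]);
translate([175, 288, 28]) cube([3761, 20, 245]);
translate([175, 230, 273]) cube([3761, 136, 28]);


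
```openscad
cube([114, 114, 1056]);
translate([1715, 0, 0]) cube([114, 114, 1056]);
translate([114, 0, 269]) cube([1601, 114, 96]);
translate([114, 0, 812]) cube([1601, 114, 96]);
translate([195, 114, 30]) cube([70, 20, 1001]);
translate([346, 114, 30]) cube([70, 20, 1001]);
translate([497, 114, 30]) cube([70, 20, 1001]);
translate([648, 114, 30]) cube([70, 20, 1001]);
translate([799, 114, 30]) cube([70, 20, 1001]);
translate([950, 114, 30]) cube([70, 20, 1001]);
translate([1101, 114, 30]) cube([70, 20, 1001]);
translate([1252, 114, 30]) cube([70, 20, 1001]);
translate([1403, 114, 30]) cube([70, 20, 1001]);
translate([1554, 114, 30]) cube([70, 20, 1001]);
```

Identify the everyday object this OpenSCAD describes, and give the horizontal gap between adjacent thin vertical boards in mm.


A fence section. The picket gap is 81 mm.

Two posts, two rails, 10 pickets — a fence section. Span 1601 mm holds 10 pickets of 70 mm with 11 equal gaps: ⌊(1601 − 10·70) / 11⌋ = 81 mm.


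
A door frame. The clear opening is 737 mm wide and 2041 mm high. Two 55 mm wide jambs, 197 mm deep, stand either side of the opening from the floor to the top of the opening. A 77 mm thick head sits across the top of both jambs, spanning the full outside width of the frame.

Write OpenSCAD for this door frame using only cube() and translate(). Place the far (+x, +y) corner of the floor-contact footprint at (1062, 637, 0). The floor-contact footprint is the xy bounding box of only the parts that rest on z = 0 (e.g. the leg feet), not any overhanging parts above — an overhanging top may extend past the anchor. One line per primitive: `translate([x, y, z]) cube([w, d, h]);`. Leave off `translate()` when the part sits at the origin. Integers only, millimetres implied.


translate([215, 440, 0]) cube([55, 197, 2041]);
translate([1007, 440, 0]) cube([55, 197, 2041]);
translate([215, 440, 2041]) cube([847, 197, 77]);


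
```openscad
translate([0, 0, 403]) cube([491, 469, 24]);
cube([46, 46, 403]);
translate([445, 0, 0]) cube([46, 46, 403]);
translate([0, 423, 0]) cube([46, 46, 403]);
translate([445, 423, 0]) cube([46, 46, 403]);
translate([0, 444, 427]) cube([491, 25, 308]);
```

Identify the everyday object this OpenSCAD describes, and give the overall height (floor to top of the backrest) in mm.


A chair. The overall height is 735 mm.

A slab on four corner posts with a tall panel at the back — a chair. The seat slab sits at z = 403 with thickness 24, and the 308 mm backrest starts at the seat top, so the overall height is 403 + 24 + 308 = 735 mm.


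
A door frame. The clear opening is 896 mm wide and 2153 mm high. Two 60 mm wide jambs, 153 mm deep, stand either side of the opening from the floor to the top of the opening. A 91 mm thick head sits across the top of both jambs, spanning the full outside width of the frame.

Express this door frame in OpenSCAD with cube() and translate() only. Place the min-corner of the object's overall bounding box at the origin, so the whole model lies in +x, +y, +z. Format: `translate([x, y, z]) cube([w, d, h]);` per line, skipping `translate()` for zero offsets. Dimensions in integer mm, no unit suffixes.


cube([60, 153, 2153]);
translate([956, 0, 0]) cube([60, 153, 2153]);
translate([0, 0, 2153]) cube([1016, 153, 91]);


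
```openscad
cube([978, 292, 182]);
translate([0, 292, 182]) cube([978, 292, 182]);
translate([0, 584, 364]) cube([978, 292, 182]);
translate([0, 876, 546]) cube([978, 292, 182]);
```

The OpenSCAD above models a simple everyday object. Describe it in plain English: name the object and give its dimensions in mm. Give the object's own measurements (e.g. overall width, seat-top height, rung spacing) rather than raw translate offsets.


A straight staircase of 4 solid steps. Each step is 978 mm wide (x), 292 mm deep (y, the going) and 182 mm tall (the rise). The first step rests on the floor; each subsequent step sits one going further in +y and one rise higher in +z, directly behind and above the previous step with no overlap.


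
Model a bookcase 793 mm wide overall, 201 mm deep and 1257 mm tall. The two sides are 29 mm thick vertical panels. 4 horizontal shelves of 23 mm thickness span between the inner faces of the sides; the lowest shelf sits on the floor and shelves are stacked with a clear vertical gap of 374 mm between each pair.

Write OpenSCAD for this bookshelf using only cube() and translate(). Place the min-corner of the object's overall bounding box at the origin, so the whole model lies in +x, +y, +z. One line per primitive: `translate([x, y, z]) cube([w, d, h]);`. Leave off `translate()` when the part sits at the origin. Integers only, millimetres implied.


cube([29, 201, 1257]);
translate([764, 0, 0]) cube([29, 201, 1257]);
translate([29, 0, 0]) cube([735, 201, 23]);
translate([29, 0, 397]) cube([735, 201, 23]);
translate([29, 0, 794]) cube([735, 201, 23]);
translate([29, 0, 1191]) cube([735, 201, 23]);
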